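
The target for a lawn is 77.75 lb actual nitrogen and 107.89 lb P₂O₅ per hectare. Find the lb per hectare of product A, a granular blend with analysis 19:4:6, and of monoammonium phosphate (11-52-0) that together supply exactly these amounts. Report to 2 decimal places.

302.56 lb product A, 184.21 lb monoammonium phosphate

Let a = lb of product A, b = lb of monoammonium phosphate (per hectare).
N: 0.19·a + 0.11·b = 77.75
P₂O₅: 0.04·a + 0.52·b = 107.89
Eliminate a: (row1) − 0.19/0.04·(row2) → -2.36·b = -434.727, so b = 184.207.
Back-substitute: a = (77.75 − 0.11·184.207) / 0.19 = 302.5646.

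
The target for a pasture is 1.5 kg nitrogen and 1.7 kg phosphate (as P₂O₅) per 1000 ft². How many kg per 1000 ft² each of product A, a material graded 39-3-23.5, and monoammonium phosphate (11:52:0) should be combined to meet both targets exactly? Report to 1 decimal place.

3.0 kg product A, 3.1 kg monoammonium phosphate

Let a = kg of product A, b = kg of monoammonium phosphate (per 1000 ft²).
N: 0.39·a + 0.11·b = 1.5
P₂O₅: 0.03·a + 0.52·b = 1.7
Eliminate b: (row1) − 0.11/0.52·(row2) → 0.383654·a = 1.14038, so a = 2.97243.
Then b = (1.7 − 0.03·2.97243) / 0.52 = 3.09774.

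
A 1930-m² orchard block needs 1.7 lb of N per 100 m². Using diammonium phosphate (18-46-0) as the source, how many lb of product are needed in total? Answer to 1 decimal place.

Product per 100 m² = 1.7 / 18% = 9.44444 lb.
Total product = 9.44444 × 1930 / 100 = 182.278 lb.

182.3 lb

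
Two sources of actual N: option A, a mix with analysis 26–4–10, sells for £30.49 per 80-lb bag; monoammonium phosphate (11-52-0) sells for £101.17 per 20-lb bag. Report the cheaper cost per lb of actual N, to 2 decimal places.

£1.47 per lb N (option A)

option A: N per bag = 80 × 26% = 20.8 lb; cost = 30.49 / 20.8 = £1.4659/lb N.
monoammonium phosphate: N per bag = 20 × 11% = 2.2 lb; cost = 101.17 / 2.2 = £45.9864/lb N.
option A is cheaper.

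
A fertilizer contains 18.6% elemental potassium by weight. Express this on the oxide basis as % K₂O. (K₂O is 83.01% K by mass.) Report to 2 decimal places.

%K₂O = 18.6 / 0.8301 = 22.4069%.

22.41% K₂O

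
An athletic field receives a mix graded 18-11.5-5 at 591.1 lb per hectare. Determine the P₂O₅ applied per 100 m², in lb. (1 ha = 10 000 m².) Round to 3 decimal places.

0.680 lb P₂O₅ per hundred sq m

P₂O₅ per hectare = 591.1 × 11.5% = 67.9765 lb.
Convert to per 100 m²: 67.9765 × 0.01 = 0.679765 lb.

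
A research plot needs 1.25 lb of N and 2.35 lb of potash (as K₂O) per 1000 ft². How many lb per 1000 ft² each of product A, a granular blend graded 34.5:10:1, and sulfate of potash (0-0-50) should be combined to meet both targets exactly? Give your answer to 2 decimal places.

3.62 lb product A, 4.63 lb sulfate of potash

With a, b = lb per 1000 ft² of product A and sulfate of potash:
N: 0.345·a + 0·b = 1.25
K₂O: 0.01·a + 0.5·b = 2.35
Solving simultaneously: a = 3.62319, b = 4.62754.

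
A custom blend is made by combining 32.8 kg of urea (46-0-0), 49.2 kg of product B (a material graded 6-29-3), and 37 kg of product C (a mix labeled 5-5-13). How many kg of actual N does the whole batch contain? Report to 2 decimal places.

19.89 kg N

N mass = 46%×32.8 + 6%×49.2 + 5%×37 = 19.89 kg.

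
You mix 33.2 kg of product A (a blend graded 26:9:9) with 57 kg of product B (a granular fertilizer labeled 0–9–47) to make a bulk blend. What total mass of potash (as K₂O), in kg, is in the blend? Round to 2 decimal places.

K₂O mass = 9%×33.2 + 47%×57 = 29.778 kg.

29.78 kg K₂O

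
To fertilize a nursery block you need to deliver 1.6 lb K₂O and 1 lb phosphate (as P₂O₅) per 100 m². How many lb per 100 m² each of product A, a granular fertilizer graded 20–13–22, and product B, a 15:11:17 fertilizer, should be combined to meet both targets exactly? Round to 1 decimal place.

Let a = lb of product A, b = lb of product B (per 100 m²).
K₂O: 0.22·a + 0.17·b = 1.6
P₂O₅: 0.13·a + 0.11·b = 1
Eliminate b: (row1) − 0.17/0.11·(row2) → 0.0190909·a = 0.0545455, so a = 2.85714.
Then b = (1 − 0.13·2.85714) / 0.11 = 5.71429.

2.9 lb product A, 5.7 lb product B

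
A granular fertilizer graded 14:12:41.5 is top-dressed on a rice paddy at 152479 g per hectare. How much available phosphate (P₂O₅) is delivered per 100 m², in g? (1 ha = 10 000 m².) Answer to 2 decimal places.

182.97 g P₂O₅ per hundred sq m

P₂O₅ per hectare = 152479 × 12% = 18297.5 g.
Convert to per 100 m²: 18297.5 × 0.01 = 182.9748 g.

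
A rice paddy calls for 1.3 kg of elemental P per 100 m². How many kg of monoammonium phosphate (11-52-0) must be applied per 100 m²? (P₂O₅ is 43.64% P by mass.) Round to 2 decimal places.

5.73 kg of product per hundred sq m

As P₂O₅: 1.3 / 0.4364 = 2.97892 kg per 100 m².
Product per 100 m² = 2.97892 / 52% = 5.72869 kg.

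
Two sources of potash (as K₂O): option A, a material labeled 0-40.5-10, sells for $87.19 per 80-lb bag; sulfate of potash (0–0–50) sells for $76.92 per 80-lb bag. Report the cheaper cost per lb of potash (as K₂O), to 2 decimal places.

option A: K₂O per bag = 80 × 10% = 8 lb; cost = 87.19 / 8 = $10.8987/lb K₂O.
sulfate of potash: K₂O per bag = 80 × 50% = 40 lb; cost = 76.92 / 40 = $1.9230/lb K₂O.
sulfate of potash is cheaper.

$1.92 per lb K₂O (sulfate of potash)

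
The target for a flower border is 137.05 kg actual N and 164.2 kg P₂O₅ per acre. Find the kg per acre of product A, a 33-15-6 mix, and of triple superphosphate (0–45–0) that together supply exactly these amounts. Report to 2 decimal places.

415.30 kg product A, 226.45 kg triple superphosphate

Let a = kg of product A, b = kg of triple superphosphate (per acre).
N: 0.33·a + 0·b = 137.05
P₂O₅: 0.15·a + 0.45·b = 164.2
Eliminate a: (row1) − 0.33/0.15·(row2) → -0.99·b = -224.19, so b = 226.4545.
Back-substitute: a = (137.05 − 0·226.4545) / 0.33 = 415.303.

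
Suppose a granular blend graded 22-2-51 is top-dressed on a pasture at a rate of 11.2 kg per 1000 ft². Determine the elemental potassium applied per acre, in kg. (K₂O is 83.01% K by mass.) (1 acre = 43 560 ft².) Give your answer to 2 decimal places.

206.54 kg K per acre

K₂O per 1000 ft² = 11.2 × 51% = 5.712 kg.
Elemental K = 5.712 × 0.8301 = 4.74153 kg per 1000 ft².
Convert to per acre: 4.74153 × 43.56 = 206.541 kg.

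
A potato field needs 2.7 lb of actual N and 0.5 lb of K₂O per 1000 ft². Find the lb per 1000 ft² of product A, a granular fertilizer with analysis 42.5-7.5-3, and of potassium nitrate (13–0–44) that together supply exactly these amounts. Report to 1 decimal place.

With a, b = lb per 1000 ft² of product A and potassium nitrate:
N: 0.425·a + 0.13·b = 2.7
K₂O: 0.03·a + 0.44·b = 0.5
Solving simultaneously: a = 6.13326, b = 0.718187.

6.1 lb product A, 0.7 lb potassium nitrate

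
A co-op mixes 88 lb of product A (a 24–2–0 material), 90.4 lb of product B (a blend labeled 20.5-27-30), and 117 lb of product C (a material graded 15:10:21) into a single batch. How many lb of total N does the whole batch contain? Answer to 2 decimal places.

57.20 lb N

N mass = 24%×88 + 20.5%×90.4 + 15%×117 = 57.202 lb.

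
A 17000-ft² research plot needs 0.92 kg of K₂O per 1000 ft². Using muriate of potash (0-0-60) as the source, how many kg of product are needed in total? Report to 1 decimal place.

26.1 kg

Product per 1000 ft² = 0.92 / 60% = 1.53333 kg.
Total product = 1.53333 × 17000 / 1000 = 26.0667 kg.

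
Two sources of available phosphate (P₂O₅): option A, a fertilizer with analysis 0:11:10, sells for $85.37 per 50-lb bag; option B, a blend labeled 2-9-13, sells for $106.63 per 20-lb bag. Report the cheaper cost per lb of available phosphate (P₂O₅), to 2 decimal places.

$15.52 per lb P₂O₅ (option A)

option A: P₂O₅ per bag = 50 × 11% = 5.5 lb; cost = 85.37 / 5.5 = $15.5218/lb P₂O₅.
option B: P₂O₅ per bag = 20 × 9% = 1.8 lb; cost = 106.63 / 1.8 = $59.2389/lb P₂O₅.
option A is cheaper.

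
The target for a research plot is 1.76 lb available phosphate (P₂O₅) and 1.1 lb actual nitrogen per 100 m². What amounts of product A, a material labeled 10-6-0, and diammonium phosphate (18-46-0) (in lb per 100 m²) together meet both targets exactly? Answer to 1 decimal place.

5.4 lb product A, 3.1 lb diammonium phosphate

Per-100 m² balance (a = product A, b = diammonium phosphate):
P₂O₅: 0.06·a + 0.46·b = 1.76
N: 0.1·a + 0.18·b = 1.1
Eliminate b: (row1) − 0.46/0.18·(row2) → -0.195556·a = -1.05111, so a = 5.375.
Then b = (1.1 − 0.1·5.375) / 0.18 = 3.125.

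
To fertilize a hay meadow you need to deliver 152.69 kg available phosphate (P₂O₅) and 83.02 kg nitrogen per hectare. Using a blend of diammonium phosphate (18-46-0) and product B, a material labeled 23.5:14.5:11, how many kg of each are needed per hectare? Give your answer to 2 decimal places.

With a, b = kg per hectare of diammonium phosphate and product B:
P₂O₅: 0.46·a + 0.145·b = 152.69
N: 0.18·a + 0.235·b = 83.02
Solving simultaneously: a = 290.784, b = 130.549.

290.78 kg diammonium phosphate, 130.55 kg product B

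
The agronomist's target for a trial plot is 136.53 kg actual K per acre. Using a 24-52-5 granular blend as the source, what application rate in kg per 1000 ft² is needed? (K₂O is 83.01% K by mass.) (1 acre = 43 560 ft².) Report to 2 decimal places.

75.52 kg of product per thousand sq ft

As K₂O: 136.53 / 0.8301 = 164.474 kg per acre.
Product per acre = 164.474 / 5% = 3289.48 kg.
Convert to per 1000 ft²: 3289.48 × 0.0229568 = 75.5161 kg.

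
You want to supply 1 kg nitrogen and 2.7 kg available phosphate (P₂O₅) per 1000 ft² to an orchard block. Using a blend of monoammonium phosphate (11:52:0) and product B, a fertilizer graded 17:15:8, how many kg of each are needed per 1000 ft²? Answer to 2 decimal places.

Per-1000 ft² balance (a = monoammonium phosphate, b = product B):
N: 0.11·a + 0.17·b = 1
P₂O₅: 0.52·a + 0.15·b = 2.7
Eliminate a: (row1) − 0.11/0.52·(row2) → 0.138269·b = 0.428846, so b = 3.10153.
Back-substitute: a = (1 − 0.17·3.10153) / 0.11 = 4.29764.

4.30 kg monoammonium phosphate, 3.10 kg product B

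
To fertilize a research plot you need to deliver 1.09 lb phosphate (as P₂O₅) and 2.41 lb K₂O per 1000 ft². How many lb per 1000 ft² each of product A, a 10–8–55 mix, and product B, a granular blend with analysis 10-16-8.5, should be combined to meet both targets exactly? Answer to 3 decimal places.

With a, b = lb per 1000 ft² of product A and product B:
P₂O₅: 0.08·a + 0.16·b = 1.09
K₂O: 0.55·a + 0.085·b = 2.41
Eliminate b: (row1) − 0.16/0.085·(row2) → -0.955294·a = -3.44647, so a = 3.60776.
Then b = (2.41 − 0.55·3.60776) / 0.085 = 5.00862.

3.608 lb product A, 5.009 lb product B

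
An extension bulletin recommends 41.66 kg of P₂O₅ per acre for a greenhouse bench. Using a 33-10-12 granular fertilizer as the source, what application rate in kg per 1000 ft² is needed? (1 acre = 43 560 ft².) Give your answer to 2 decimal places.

9.56 kg of product per thousand sq ft

Product per acre = 41.66 / 10% = 416.6 kg.
Convert to per 1000 ft²: 416.6 × 0.0229568 = 9.56382 kg.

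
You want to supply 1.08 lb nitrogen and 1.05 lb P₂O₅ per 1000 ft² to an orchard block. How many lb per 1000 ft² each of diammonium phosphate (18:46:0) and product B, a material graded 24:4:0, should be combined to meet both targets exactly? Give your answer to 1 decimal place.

2.0 lb diammonium phosphate, 3.0 lb product B

Per-1000 ft² balance (a = diammonium phosphate, b = product B):
N: 0.18·a + 0.24·b = 1.08
P₂O₅: 0.46·a + 0.04·b = 1.05
Eliminate a: (row1) − 0.18/0.46·(row2) → 0.224348·b = 0.66913, so b = 2.98256.
Back-substitute: a = (1.08 − 0.24·2.98256) / 0.18 = 2.02326.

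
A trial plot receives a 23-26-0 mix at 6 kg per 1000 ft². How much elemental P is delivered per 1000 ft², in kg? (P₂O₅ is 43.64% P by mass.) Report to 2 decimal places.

0.68 kg P per thousand sq ft

P₂O₅ per 1000 ft² = 6 × 26% = 1.56 kg.
Elemental P = 1.56 × 0.4364 = 0.680784 kg per 1000 ft².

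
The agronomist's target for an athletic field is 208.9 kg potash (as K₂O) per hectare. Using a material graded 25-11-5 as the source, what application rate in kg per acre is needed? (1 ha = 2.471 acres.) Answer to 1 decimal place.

Product per hectare = 208.9 / 5% = 4178 kg.
Convert to per acre: 4178 × 0.404694 = 1690.81 kg.

1690.8 kg of product per acre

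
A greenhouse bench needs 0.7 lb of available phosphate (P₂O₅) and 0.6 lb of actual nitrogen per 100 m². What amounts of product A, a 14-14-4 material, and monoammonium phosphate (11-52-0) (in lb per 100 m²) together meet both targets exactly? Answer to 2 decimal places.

4.09 lb product A, 0.24 lb monoammonium phosphate

Let a = lb of product A, b = lb of monoammonium phosphate (per 100 m²).
P₂O₅: 0.14·a + 0.52·b = 0.7
N: 0.14·a + 0.11·b = 0.6
Eliminate b: (row1) − 0.52/0.11·(row2) → -0.521818·a = -2.13636, so a = 4.09408.
Then b = (0.6 − 0.14·4.09408) / 0.11 = 0.243902.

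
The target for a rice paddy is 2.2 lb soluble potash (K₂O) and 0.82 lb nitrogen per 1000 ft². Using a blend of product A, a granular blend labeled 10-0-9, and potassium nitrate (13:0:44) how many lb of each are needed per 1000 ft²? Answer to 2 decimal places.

With a, b = lb per 1000 ft² of product A and potassium nitrate:
K₂O: 0.09·a + 0.44·b = 2.2
N: 0.1·a + 0.13·b = 0.82
Eliminate b: (row1) − 0.44/0.13·(row2) → -0.248462·a = -0.575385, so a = 2.31579.
Then b = (0.82 − 0.1·2.31579) / 0.13 = 4.52632.

2.32 lb product A, 4.53 lb potassium nitrate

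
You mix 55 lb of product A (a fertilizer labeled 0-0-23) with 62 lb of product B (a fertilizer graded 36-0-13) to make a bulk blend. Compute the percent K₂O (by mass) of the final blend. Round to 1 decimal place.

17.7% K₂O

Total mass = 55 + 62 = 117 lb.
K₂O mass = 23%×55 + 13%×62 = 20.71 lb.
% K₂O = 20.71 / 117 = 17.7009%.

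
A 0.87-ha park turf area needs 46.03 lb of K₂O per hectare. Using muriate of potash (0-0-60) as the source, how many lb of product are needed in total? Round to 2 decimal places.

Product per hectare = 46.03 / 60% = 76.7167 lb.
Total product = 76.7167 × 0.87 = 66.7435 lb.

66.74 lb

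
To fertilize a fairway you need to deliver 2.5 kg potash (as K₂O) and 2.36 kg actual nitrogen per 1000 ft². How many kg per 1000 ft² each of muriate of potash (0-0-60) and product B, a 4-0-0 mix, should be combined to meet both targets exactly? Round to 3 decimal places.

4.167 kg muriate of potash, 59.000 kg product B

With a, b = kg per 1000 ft² of muriate of potash and product B:
K₂O: 0.6·a + 0·b = 2.5
N: 0·a + 0.04·b = 2.36
Solving simultaneously: a = 4.16667, b = 59.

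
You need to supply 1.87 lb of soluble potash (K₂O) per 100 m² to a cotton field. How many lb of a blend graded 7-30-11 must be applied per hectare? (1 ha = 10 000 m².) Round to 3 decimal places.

1700.000 lb of product per hectare

Product per 100 m² = 1.87 / 11% = 17 lb.
Convert to per hectare: 17 × 100 = 1700 lb.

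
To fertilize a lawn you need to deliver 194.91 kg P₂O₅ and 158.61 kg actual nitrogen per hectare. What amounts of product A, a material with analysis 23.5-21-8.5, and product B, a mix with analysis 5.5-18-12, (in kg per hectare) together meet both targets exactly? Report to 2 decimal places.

With a, b = kg per hectare of product A and product B:
P₂O₅: 0.21·a + 0.18·b = 194.91
N: 0.235·a + 0.055·b = 158.61
Eliminate a: (row1) − 0.21/0.235·(row2) → 0.130851·b = 53.1734, so b = 406.366.
Back-substitute: a = (194.91 − 0.18·406.366) / 0.21 = 579.829.

579.83 kg product A, 406.37 kg product B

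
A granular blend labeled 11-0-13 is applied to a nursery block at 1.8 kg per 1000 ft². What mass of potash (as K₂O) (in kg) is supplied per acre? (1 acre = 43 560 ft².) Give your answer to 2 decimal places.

K₂O per 1000 ft² = 1.8 × 13% = 0.234 kg.
Convert to per acre: 0.234 × 43.56 = 10.193 kg.

10.19 kg K₂O per acre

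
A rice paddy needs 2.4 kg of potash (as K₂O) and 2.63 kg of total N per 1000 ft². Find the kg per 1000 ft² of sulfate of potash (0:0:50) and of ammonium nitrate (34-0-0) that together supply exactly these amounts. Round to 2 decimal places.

Per-1000 ft² balance (a = sulfate of potash, b = ammonium nitrate):
K₂O: 0.5·a + 0·b = 2.4
N: 0·a + 0.34·b = 2.63
Solving simultaneously: a = 4.8, b = 7.73529.

4.80 kg sulfate of potash, 7.74 kg ammonium nitrate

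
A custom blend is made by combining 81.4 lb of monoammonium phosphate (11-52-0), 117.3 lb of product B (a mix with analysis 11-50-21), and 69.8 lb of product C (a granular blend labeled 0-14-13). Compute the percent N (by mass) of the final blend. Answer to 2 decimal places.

8.14% N

Total mass = 81.4 + 117.3 + 69.8 = 268.5 lb.
N mass = 11%×81.4 + 11%×117.3 + 0%×69.8 = 21.857 lb.
% N = 21.857 / 268.5 = 8.14041%.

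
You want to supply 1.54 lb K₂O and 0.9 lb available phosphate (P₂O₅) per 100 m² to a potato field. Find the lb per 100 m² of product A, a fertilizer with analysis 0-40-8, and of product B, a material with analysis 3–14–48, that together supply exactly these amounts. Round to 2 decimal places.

1.20 lb product A, 3.01 lb product B

Let a = lb of product A, b = lb of product B (per 100 m²).
K₂O: 0.08·a + 0.48·b = 1.54
P₂O₅: 0.4·a + 0.14·b = 0.9
From row1: a = (1.54 − 0.48·b) / 0.08.
Into row2: 0.4·(1.54 − 0.48·b)/0.08 + 0.14·b = 0.9 → b = 3.00885, a = 1.1969.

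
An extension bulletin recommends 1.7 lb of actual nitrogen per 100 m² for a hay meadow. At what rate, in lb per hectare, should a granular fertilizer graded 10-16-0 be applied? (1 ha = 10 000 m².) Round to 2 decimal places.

Product per 100 m² = 1.7 / 10% = 17 lb.
Convert to per hectare: 17 × 100 = 1700 lb.

1700.00 lb of product per hectare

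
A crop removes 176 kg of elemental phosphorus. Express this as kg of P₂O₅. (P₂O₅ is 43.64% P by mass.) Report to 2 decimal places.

P₂O₅ = 176 / 0.4364 = 403.2997 kg.

403.30 kg P₂O₅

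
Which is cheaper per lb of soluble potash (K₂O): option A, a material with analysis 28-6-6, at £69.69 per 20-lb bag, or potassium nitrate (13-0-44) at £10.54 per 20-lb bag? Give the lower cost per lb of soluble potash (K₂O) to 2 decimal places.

£1.20 per lb K₂O (potassium nitrate)

option A: K₂O per bag = 20 × 6% = 1.2 lb; cost = 69.69 / 1.2 = £58.0750/lb K₂O.
potassium nitrate: K₂O per bag = 20 × 44% = 8.8 lb; cost = 10.54 / 8.8 = £1.1977/lb K₂O.
potassium nitrate is cheaper.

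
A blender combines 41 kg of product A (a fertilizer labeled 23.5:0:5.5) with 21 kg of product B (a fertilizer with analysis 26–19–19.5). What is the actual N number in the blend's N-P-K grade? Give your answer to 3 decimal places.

24.347% N

Total mass = 41 + 21 = 62 kg.
N mass = 23.5%×41 + 26%×21 = 15.095 kg.
% N = 15.095 / 62 = 24.3468%.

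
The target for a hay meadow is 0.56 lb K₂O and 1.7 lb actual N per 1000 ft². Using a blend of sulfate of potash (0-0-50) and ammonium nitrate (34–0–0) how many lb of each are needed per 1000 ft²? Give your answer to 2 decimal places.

Per-1000 ft² balance (a = sulfate of potash, b = ammonium nitrate):
K₂O: 0.5·a + 0·b = 0.56
N: 0·a + 0.34·b = 1.7
Solving simultaneously: a = 1.12, b = 5.

1.12 lb sulfate of potash, 5.00 lb ammonium nitrate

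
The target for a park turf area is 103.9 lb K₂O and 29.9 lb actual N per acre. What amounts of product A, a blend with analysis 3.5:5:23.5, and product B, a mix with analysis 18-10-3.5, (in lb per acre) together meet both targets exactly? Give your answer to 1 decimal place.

429.8 lb product A, 82.5 lb product B

Per-acre balance (a = product A, b = product B):
K₂O: 0.235·a + 0.035·b = 103.9
N: 0.035·a + 0.18·b = 29.9
From row1: a = (103.9 − 0.035·b) / 0.235.
Into row2: 0.035·(103.9 − 0.035·b)/0.235 + 0.18·b = 29.9 → b = 82.532, a = 429.836.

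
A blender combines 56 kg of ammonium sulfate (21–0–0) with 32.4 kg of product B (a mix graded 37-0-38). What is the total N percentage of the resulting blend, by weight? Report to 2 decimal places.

Total mass = 56 + 32.4 = 88.4 kg.
N mass = 21%×56 + 37%×32.4 = 23.748 kg.
% N = 23.748 / 88.4 = 26.8643%.

26.86% N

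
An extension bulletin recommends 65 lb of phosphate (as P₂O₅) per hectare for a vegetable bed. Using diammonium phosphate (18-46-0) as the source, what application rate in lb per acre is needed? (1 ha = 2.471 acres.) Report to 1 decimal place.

Product per hectare = 65 / 46% = 141.304 lb.
Convert to per acre: 141.304 × 0.404694 = 57.1851 lb.

57.2 lb of product per acre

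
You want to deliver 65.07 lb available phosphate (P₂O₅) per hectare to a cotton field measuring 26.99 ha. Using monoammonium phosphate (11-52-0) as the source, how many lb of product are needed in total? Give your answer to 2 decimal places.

Product per hectare = 65.07 / 52% = 125.135 lb.
Total product = 125.135 × 26.99 = 3377.383 lb.

3377.38 lb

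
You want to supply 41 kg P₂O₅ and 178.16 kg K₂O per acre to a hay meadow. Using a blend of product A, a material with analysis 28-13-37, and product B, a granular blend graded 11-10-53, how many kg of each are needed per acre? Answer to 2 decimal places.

With a, b = kg per acre of product A and product B:
P₂O₅: 0.13·a + 0.1·b = 41
K₂O: 0.37·a + 0.53·b = 178.16
Solving simultaneously: a = 122.696, b = 250.495.

122.70 kg product A, 250.50 kg product B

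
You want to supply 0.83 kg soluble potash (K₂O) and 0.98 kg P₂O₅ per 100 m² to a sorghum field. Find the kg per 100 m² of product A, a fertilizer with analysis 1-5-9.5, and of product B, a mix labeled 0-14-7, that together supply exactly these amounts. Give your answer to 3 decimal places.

Per-100 m² balance (a = product A, b = product B):
K₂O: 0.095·a + 0.07·b = 0.83
P₂O₅: 0.05·a + 0.14·b = 0.98
From row1: a = (0.83 − 0.07·b) / 0.095.
Into row2: 0.05·(0.83 − 0.07·b)/0.095 + 0.14·b = 0.98 → b = 5.26531, a = 4.85714.

4.857 kg product A, 5.265 kg product B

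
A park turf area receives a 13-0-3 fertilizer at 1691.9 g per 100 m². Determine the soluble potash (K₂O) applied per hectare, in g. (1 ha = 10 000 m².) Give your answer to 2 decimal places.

K₂O per 100 m² = 1691.9 × 3% = 50.757 g.
Convert to per hectare: 50.757 × 100 = 5075.7 g.

5075.70 g K₂O per hectare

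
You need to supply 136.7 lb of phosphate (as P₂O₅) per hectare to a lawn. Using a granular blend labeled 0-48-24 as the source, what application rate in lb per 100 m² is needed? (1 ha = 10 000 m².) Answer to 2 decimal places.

Product per hectare = 136.7 / 48% = 284.792 lb.
Convert to per 100 m²: 284.792 × 0.01 = 2.84792 lb.

2.85 lb of product per hundred sq m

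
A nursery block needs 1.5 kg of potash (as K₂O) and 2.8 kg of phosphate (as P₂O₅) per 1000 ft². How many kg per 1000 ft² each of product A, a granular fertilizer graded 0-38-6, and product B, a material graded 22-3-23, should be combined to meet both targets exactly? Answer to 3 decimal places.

Let a = kg of product A, b = kg of product B (per 1000 ft²).
K₂O: 0.06·a + 0.23·b = 1.5
P₂O₅: 0.38·a + 0.03·b = 2.8
Solving simultaneously: a = 6.99766, b = 4.69626.

6.998 kg product A, 4.696 kg product B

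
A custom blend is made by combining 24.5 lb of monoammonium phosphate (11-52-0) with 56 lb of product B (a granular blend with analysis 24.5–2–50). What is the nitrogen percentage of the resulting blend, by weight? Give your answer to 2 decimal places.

20.39% N

Total mass = 24.5 + 56 = 80.5 lb.
N mass = 11%×24.5 + 24.5%×56 = 16.415 lb.
% N = 16.415 / 80.5 = 20.3913%.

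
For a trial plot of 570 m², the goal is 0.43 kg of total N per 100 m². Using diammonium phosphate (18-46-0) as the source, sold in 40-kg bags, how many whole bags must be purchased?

1 bags

Product per 100 m² = 0.43 / 18% = 2.38889 kg.
Total product = 2.38889 × 570 / 100 = 13.6167 kg.
Bags = ⌈13.6167 / 40⌉ = 1.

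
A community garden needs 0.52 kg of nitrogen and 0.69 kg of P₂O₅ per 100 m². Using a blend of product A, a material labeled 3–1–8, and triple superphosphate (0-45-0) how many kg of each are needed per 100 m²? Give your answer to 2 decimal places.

17.33 kg product A, 1.15 kg triple superphosphate

With a, b = kg per 100 m² of product A and triple superphosphate:
N: 0.03·a + 0·b = 0.52
P₂O₅: 0.01·a + 0.45·b = 0.69
From row1: a = (0.52 − 0·b) / 0.03.
Into row2: 0.01·(0.52 − 0·b)/0.03 + 0.45·b = 0.69 → b = 1.14815, a = 17.3333.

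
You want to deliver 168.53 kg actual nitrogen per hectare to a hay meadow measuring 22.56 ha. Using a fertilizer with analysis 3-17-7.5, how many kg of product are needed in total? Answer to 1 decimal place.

Product per hectare = 168.53 / 3% = 5617.67 kg.
Total product = 5617.67 × 22.56 = 126734.56 kg.

126734.6 kg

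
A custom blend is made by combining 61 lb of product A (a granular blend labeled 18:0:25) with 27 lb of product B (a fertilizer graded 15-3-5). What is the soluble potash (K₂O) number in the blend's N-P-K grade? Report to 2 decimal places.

18.86% K₂O

Total mass = 61 + 27 = 88 lb.
K₂O mass = 25%×61 + 5%×27 = 16.6 lb.
% K₂O = 16.6 / 88 = 18.8636%.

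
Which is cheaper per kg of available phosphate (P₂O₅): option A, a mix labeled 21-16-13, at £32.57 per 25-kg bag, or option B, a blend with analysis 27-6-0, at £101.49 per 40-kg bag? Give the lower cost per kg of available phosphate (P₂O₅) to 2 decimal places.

£8.14 per kg P₂O₅ (option A)

option A: P₂O₅ per bag = 25 × 16% = 4 kg; cost = 32.57 / 4 = £8.1425/kg P₂O₅.
option B: P₂O₅ per bag = 40 × 6% = 2.4 kg; cost = 101.49 / 2.4 = £42.2875/kg P₂O₅.
option A is cheaper.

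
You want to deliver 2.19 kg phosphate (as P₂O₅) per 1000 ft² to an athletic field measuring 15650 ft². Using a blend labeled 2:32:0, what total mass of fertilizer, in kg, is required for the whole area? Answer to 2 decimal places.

107.10 kg

Product per 1000 ft² = 2.19 / 32% = 6.84375 kg.
Total product = 6.84375 × 15650 / 1000 = 107.1047 kg.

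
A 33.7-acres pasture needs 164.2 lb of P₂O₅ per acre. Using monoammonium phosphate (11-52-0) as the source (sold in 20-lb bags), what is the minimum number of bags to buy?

533 bags

Product per acre = 164.2 / 52% = 315.769 lb.
Total product = 315.769 × 33.7 = 10641.4 lb.
Bags = ⌈10641.4 / 20⌉ = 533.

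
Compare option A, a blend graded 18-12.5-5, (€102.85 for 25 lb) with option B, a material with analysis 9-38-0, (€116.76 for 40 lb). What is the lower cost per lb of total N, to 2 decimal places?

option A: N per bag = 25 × 18% = 4.5 lb; cost = 102.85 / 4.5 = €22.8556/lb N.
option B: N per bag = 40 × 9% = 3.6 lb; cost = 116.76 / 3.6 = €32.4333/lb N.
option A is cheaper.

€22.86 per lb N (option A)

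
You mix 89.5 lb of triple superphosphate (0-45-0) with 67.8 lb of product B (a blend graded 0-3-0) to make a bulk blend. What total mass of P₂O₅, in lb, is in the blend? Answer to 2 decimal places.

P₂O₅ mass = 45%×89.5 + 3%×67.8 = 42.309 lb.

42.31 lb P₂O₅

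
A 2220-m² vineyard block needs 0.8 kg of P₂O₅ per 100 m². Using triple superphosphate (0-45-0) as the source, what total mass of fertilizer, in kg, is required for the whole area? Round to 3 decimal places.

Product per 100 m² = 0.8 / 45% = 1.77778 kg.
Total product = 1.77778 × 2220 / 100 = 39.4667 kg.

39.467 kg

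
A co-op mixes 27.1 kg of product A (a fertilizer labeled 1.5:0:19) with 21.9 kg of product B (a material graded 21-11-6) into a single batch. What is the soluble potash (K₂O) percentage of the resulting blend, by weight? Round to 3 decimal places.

13.190% K₂O

Total mass = 27.1 + 21.9 = 49 kg.
K₂O mass = 19%×27.1 + 6%×21.9 = 6.463 kg.
% K₂O = 6.463 / 49 = 13.1898%.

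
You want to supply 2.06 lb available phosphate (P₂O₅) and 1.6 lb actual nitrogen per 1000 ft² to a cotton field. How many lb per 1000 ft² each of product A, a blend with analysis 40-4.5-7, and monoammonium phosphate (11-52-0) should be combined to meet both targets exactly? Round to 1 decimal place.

3.0 lb product A, 3.7 lb monoammonium phosphate

Let a = lb of product A, b = lb of monoammonium phosphate (per 1000 ft²).
P₂O₅: 0.045·a + 0.52·b = 2.06
N: 0.4·a + 0.11·b = 1.6
Eliminate b: (row1) − 0.52/0.11·(row2) → -1.84591·a = -5.50364, so a = 2.98153.
Then b = (1.6 − 0.4·2.98153) / 0.11 = 3.70352.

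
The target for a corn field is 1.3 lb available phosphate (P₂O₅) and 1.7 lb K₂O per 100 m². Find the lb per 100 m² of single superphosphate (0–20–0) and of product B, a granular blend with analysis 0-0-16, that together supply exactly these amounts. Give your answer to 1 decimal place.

With a, b = lb per 100 m² of single superphosphate and product B:
P₂O₅: 0.2·a + 0·b = 1.3
K₂O: 0·a + 0.16·b = 1.7
Solving simultaneously: a = 6.5, b = 10.625.

6.5 lb single superphosphate, 10.6 lb product B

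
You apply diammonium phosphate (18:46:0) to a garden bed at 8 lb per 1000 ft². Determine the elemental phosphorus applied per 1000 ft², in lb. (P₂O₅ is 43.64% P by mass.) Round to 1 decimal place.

P₂O₅ per 1000 ft² = 8 × 46% = 3.68 lb.
Elemental P = 3.68 × 0.4364 = 1.60595 lb per 1000 ft².

1.6 lb P per thousand sq ft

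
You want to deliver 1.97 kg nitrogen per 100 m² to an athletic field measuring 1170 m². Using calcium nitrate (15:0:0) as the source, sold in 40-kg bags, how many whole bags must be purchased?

Product per 100 m² = 1.97 / 15% = 13.1333 kg.
Total product = 13.1333 × 1170 / 100 = 153.66 kg.
Bags = ⌈153.66 / 40⌉ = 4.

4 bags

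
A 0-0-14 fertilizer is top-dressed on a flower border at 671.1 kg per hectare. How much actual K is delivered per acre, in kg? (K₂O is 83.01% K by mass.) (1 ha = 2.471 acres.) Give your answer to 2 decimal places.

K₂O per hectare = 671.1 × 14% = 93.954 kg.
Elemental K = 93.954 × 0.8301 = 77.9912 kg per hectare.
Convert to per acre: 77.9912 × 0.404694 = 31.5626 kg.

31.56 kg K per acre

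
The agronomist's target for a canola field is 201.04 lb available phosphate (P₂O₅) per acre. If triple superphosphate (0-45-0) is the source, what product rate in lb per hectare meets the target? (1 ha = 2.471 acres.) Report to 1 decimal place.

1103.9 lb of product per hectare

Product per acre = 201.04 / 45% = 446.756 lb.
Convert to per hectare: 446.756 × 2.471 = 1103.93 lb.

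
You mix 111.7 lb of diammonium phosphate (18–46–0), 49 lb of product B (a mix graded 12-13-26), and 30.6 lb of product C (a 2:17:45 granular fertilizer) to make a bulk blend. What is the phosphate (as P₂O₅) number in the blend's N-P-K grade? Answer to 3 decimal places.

Total mass = 111.7 + 49 + 30.6 = 191.3 lb.
P₂O₅ mass = 46%×111.7 + 13%×49 + 17%×30.6 = 62.954 lb.
% P₂O₅ = 62.954 / 191.3 = 32.9085%.

32.909% P₂O₅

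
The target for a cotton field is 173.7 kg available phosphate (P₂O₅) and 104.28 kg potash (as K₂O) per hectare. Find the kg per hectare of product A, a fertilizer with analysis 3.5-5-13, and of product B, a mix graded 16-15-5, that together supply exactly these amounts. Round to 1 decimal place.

409.2 kg product A, 1021.6 kg product B

With a, b = kg per hectare of product A and product B:
P₂O₅: 0.05·a + 0.15·b = 173.7
K₂O: 0.13·a + 0.05·b = 104.28
Eliminate a: (row1) − 0.05/0.13·(row2) → 0.130769·b = 133.592, so b = 1021.59.
Back-substitute: a = (173.7 − 0.15·1021.59) / 0.05 = 409.235.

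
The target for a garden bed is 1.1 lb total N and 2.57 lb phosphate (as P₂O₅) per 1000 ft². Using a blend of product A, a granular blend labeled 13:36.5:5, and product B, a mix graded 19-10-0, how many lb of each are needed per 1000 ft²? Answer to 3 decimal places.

6.713 lb product A, 1.196 lb product B

Let a = lb of product A, b = lb of product B (per 1000 ft²).
N: 0.13·a + 0.19·b = 1.1
P₂O₅: 0.365·a + 0.1·b = 2.57
Eliminate b: (row1) − 0.19/0.1·(row2) → -0.5635·a = -3.783, so a = 6.7134.
Then b = (2.57 − 0.365·6.7134) / 0.1 = 1.1961.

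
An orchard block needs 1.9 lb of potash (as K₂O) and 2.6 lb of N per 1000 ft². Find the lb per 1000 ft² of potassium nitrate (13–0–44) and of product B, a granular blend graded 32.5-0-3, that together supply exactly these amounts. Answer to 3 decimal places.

With a, b = lb per 1000 ft² of potassium nitrate and product B:
K₂O: 0.44·a + 0.03·b = 1.9
N: 0.13·a + 0.325·b = 2.6
From row1: a = (1.9 − 0.03·b) / 0.44.
Into row2: 0.13·(1.9 − 0.03·b)/0.44 + 0.325·b = 2.6 → b = 6.4486, a = 3.8785.

3.879 lb potassium nitrate, 6.449 lb product B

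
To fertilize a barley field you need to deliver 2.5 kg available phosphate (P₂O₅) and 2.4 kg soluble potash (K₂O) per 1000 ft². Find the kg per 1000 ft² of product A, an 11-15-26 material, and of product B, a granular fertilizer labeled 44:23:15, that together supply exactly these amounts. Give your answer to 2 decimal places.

Let a = kg of product A, b = kg of product B (per 1000 ft²).
P₂O₅: 0.15·a + 0.23·b = 2.5
K₂O: 0.26·a + 0.15·b = 2.4
From row1: a = (2.5 − 0.23·b) / 0.15.
Into row2: 0.26·(2.5 − 0.23·b)/0.15 + 0.15·b = 2.4 → b = 7.7748, a = 4.74531.

4.75 kg product A, 7.77 kg product B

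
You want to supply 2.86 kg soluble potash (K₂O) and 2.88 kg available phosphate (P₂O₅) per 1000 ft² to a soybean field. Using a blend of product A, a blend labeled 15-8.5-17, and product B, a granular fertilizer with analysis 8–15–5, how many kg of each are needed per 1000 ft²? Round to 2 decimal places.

13.41 kg product A, 11.60 kg product B

Let a = kg of product A, b = kg of product B (per 1000 ft²).
K₂O: 0.17·a + 0.05·b = 2.86
P₂O₅: 0.085·a + 0.15·b = 2.88
Solving simultaneously: a = 13.4118, b = 11.6.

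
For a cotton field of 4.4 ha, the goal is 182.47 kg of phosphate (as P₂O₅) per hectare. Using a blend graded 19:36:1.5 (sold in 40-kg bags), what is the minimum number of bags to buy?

Product per hectare = 182.47 / 36% = 506.861 kg.
Total product = 506.861 × 4.4 = 2230.19 kg.
Bags = ⌈2230.19 / 40⌉ = 56.

56 bags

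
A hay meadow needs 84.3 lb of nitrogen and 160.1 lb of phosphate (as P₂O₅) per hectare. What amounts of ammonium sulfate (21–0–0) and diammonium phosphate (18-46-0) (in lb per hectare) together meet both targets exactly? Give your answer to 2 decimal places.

103.11 lb ammonium sulfate, 348.04 lb diammonium phosphate

Let a = lb of ammonium sulfate, b = lb of diammonium phosphate (per hectare).
N: 0.21·a + 0.18·b = 84.3
P₂O₅: 0·a + 0.46·b = 160.1
Solving simultaneously: a = 103.106, b = 348.043.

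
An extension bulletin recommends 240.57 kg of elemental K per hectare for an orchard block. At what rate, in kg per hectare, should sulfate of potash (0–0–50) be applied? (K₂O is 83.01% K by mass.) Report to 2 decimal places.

As K₂O: 240.57 / 0.8301 = 289.808 kg per hectare.
Product per hectare = 289.808 / 50% = 579.617 kg.

579.62 kg of product per hectare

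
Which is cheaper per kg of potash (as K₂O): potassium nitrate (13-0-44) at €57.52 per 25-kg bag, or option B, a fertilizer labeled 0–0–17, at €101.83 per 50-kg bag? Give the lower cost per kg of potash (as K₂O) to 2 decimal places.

potassium nitrate: K₂O per bag = 25 × 44% = 11 kg; cost = 57.52 / 11 = €5.2291/kg K₂O.
option B: K₂O per bag = 50 × 17% = 8.5 kg; cost = 101.83 / 8.5 = €11.9800/kg K₂O.
potassium nitrate is cheaper.

€5.23 per kg K₂O (potassium nitrate)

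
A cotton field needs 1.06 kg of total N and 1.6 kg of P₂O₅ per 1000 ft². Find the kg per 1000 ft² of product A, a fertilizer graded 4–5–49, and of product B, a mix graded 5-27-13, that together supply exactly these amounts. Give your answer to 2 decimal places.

With a, b = kg per 1000 ft² of product A and product B:
N: 0.04·a + 0.05·b = 1.06
P₂O₅: 0.05·a + 0.27·b = 1.6
Eliminate a: (row1) − 0.04/0.05·(row2) → -0.166·b = -0.22, so b = 1.3253.
Back-substitute: a = (1.06 − 0.05·1.3253) / 0.04 = 24.8434.

24.84 kg product A, 1.33 kg product B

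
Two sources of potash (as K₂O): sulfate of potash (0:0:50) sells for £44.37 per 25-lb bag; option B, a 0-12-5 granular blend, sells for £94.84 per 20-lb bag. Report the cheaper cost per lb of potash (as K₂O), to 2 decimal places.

sulfate of potash: K₂O per bag = 25 × 50% = 12.5 lb; cost = 44.37 / 12.5 = £3.5496/lb K₂O.
option B: K₂O per bag = 20 × 5% = 1 lb; cost = 94.84 / 1 = £94.8400/lb K₂O.
sulfate of potash is cheaper.

£3.55 per lb K₂O (sulfate of potash)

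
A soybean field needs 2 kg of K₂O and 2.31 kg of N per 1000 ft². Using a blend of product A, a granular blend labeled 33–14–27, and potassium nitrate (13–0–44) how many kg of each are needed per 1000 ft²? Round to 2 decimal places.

Let a = kg of product A, b = kg of potassium nitrate (per 1000 ft²).
K₂O: 0.27·a + 0.44·b = 2
N: 0.33·a + 0.13·b = 2.31
Eliminate a: (row1) − 0.27/0.33·(row2) → 0.333636·b = 0.11, so b = 0.3297.
Back-substitute: a = (2 − 0.44·0.3297) / 0.27 = 6.87012.

6.87 kg product A, 0.33 kg potassium nitrate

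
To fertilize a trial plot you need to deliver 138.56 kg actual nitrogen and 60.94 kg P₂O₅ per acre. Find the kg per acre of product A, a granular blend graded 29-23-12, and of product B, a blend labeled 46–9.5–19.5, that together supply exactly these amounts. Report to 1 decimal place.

190.0 kg product A, 181.4 kg product B

Let a = kg of product A, b = kg of product B (per acre).
N: 0.29·a + 0.46·b = 138.56
P₂O₅: 0.23·a + 0.095·b = 60.94
From row1: a = (138.56 − 0.46·b) / 0.29.
Into row2: 0.23·(138.56 − 0.46·b)/0.29 + 0.095·b = 60.94 → b = 181.421, a = 190.022.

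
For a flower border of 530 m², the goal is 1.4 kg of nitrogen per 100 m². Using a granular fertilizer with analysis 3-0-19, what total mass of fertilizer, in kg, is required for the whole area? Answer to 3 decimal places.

247.333 kg

Product per 100 m² = 1.4 / 3% = 46.6667 kg.
Total product = 46.6667 × 530 / 100 = 247.3333 kg.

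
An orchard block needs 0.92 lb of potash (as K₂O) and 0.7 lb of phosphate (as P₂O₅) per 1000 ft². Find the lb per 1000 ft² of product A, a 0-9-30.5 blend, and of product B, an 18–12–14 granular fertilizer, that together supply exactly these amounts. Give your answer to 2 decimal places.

0.52 lb product A, 5.45 lb product B

With a, b = lb per 1000 ft² of product A and product B:
K₂O: 0.305·a + 0.14·b = 0.92
P₂O₅: 0.09·a + 0.12·b = 0.7
From row1: a = (0.92 − 0.14·b) / 0.305.
Into row2: 0.09·(0.92 − 0.14·b)/0.305 + 0.12·b = 0.7 → b = 5.44583, a = 0.516667.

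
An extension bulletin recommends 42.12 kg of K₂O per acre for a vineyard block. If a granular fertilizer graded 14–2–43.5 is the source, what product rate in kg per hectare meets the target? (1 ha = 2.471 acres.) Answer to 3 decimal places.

239.261 kg of product per hectare

Product per acre = 42.12 / 43.5% = 96.8276 kg.
Convert to per hectare: 96.8276 × 2.471 = 239.26097 kg.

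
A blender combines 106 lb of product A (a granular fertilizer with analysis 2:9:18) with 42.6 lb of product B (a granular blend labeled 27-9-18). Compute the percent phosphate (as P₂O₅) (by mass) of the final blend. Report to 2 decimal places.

Total mass = 106 + 42.6 = 148.6 lb.
P₂O₅ mass = 9%×106 + 9%×42.6 = 13.374 lb.
% P₂O₅ = 13.374 / 148.6 = 9%.

9.00% P₂O₅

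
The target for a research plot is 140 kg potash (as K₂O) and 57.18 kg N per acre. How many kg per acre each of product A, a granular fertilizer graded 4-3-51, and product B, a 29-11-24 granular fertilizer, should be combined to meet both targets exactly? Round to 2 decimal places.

194.34 kg product A, 170.37 kg product B

With a, b = kg per acre of product A and product B:
K₂O: 0.51·a + 0.24·b = 140
N: 0.04·a + 0.29·b = 57.18
Eliminate b: (row1) − 0.24/0.29·(row2) → 0.476897·a = 92.6786, so a = 194.337.
Then b = (57.18 − 0.04·194.337) / 0.29 = 170.367.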